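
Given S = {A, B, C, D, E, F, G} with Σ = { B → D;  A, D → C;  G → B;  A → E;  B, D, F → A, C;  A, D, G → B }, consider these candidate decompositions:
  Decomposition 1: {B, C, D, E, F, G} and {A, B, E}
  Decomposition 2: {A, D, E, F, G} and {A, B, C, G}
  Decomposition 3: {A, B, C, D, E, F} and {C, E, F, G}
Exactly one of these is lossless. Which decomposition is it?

Decomposition 2

Decomposition 1: common = {B, E}, closure = {B, D, E} → lossy.
Decomposition 2: common = {A, G}, closure = {A, B, C, D, E, G} → lossless.
Decomposition 3: common = {C, E, F}, closure = {C, E, F} → lossy.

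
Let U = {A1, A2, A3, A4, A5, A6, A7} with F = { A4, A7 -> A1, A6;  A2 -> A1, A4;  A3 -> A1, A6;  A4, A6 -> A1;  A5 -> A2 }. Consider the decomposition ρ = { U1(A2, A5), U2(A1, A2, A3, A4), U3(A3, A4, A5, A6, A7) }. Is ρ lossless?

Chase test. Columns are A1, A2, A3, A4, A5, A6, A7; row i has aⱼ where attribute j ∈ Ui, else bᵢⱼ.
Initial tableau (one row per fragment):
  row 1: b11 a2 b13 b14 a5 b16 b17
  row 2: a1 a2 a3 a4 b25 b26 b27
  row 3: b31 b32 a3 a4 a5 a6 a7
Rows 1 and 2 agree on A2; apply A2→A1, A4 and equate their A1, A4 entries.
Rows 2 and 3 agree on A3; apply A3→A1, A6 and equate their A1, A6 entries.
Rows 1 and 3 agree on A5; apply A5→A2 and equate their A2 entries.
Row 3 is now all distinguished symbols — the join is lossless.

Yes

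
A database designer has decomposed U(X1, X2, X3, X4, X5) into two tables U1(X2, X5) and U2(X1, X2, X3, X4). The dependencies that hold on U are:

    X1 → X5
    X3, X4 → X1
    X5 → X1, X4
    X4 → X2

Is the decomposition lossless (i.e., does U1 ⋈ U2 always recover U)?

No

Common attributes: U1 ∩ U2 = {X2}.
No dependency enlarges {X2}, so (X2)⁺ = {X2}.
The closure contains neither all of U1 = {X2, X5} nor all of U2 = {X1, X2, X3, X4}, so the common attributes are not a superkey of either fragment. The join is lossy.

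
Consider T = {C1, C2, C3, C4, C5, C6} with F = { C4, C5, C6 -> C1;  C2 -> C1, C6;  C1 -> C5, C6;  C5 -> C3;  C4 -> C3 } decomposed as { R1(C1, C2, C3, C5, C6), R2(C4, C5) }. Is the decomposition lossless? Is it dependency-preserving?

Lossless test: (C5)⁺ = {C3, C5}, which is a superkey of neither fragment — lossy.
Dependency preservation: the restricted closure of {C4, C5, C6} across the fragments never reaches {C1}, so C4, C5, C6 → C1 cannot be enforced without a join — not preserved.

lossy and not dependency-preserving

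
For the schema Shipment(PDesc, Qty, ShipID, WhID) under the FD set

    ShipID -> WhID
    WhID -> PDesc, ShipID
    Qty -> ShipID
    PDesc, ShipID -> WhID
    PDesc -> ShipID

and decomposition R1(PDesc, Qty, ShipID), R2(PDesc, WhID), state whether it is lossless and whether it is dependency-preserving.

lossless and dependency-preserving

Lossless test: (PDesc)⁺ = {PDesc, ShipID, WhID}, which contains all of one fragment — lossless.
Dependency preservation: ShipID → WhID; WhID → PDesc, ShipID; PDesc, ShipID → WhID are not contained in any single fragment, but the restricted closure of each left-hand side across the fragments still reaches the right-hand side; the remaining FDs each lie inside some fragment. All dependencies are preserved.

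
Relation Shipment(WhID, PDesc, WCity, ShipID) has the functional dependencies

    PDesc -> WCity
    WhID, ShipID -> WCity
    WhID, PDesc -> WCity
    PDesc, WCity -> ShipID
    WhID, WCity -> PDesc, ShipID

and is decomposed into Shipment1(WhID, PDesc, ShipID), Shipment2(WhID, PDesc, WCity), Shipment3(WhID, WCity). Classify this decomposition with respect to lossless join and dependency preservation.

lossless and dependency-preserving

Lossless test (chase): Rows 1 and 2 agree on PDesc; apply PDesc→WCity and equate their WCity entries. Rows 1 and 2 agree on PDesc, WCity; apply PDesc, WCity→ShipID and equate their ShipID entries. Rows 1 and 3 agree on WhID, WCity; apply WhID, WCity→PDesc, ShipID and equate their PDesc, ShipID entries. Row 1 is now all distinguished symbols — the join is lossless.
Dependency preservation: WhID, ShipID → WCity; PDesc, WCity → ShipID; WhID, WCity → PDesc, ShipID are not contained in any single fragment, but the restricted closure of each left-hand side across the fragments still reaches the right-hand side; the remaining FDs each lie inside some fragment. All dependencies are preserved.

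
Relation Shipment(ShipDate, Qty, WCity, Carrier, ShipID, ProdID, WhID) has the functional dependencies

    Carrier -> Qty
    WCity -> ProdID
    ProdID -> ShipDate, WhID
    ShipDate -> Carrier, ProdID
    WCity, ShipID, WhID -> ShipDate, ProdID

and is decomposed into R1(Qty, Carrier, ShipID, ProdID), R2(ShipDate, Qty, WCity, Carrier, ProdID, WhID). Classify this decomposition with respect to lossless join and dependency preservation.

lossy but dependency-preserving

Lossless test: (Qty, Carrier, ProdID)⁺ = {ShipDate, Qty, Carrier, ProdID, WhID}, which is a superkey of neither fragment — lossy.
Dependency preservation: WCity, ShipID, WhID → ShipDate, ProdID is not contained in any single fragment, but the restricted closure of its left-hand side across the fragments still reaches the right-hand side; the remaining FDs each lie inside some fragment. All dependencies are preserved.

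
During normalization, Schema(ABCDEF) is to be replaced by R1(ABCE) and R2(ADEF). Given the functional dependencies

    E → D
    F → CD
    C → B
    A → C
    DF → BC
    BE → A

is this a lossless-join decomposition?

Common attributes: R1 ∩ R2 = {AE}.
Closure of {AE}: E → D applies, adding D; A → C applies, adding C; C → B applies, adding B. So (AE)⁺ = {ABCDE}.
This closure contains every attribute of R1, so R1 ∩ R2 → R1. The join is lossless.

Yes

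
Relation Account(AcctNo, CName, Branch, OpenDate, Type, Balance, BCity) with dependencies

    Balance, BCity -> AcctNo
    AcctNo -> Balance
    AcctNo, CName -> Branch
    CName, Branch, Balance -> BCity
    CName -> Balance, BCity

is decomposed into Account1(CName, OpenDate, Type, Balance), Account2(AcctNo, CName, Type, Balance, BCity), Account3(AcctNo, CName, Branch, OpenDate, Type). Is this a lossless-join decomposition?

Chase test. Columns are AcctNo, CName, Branch, OpenDate, Type, Balance, BCity; row i has aⱼ where attribute j ∈ Accounti, else bᵢⱼ.
Initial tableau (one row per fragment):
  row 1: b11 a2 b13 a4 a5 a6 b17
  row 2: a1 a2 b23 b24 a5 a6 a7
  row 3: a1 a2 a3 a4 a5 b36 b37
Rows 2 and 3 agree on AcctNo; apply AcctNo→Balance and equate their Balance entries.
Rows 2 and 3 agree on AcctNo, CName; apply AcctNo, CName→Branch and equate their Branch entries.
Rows 2 and 3 agree on CName, Branch, Balance; apply CName, Branch, Balance→BCity and equate their BCity entries.
Rows 1 and 2 agree on CName; apply CName→Balance, BCity and equate their Balance, BCity entries.
Rows 1 and 2 agree on Balance, BCity; apply Balance, BCity→AcctNo and equate their AcctNo entries.
Rows 1 and 2 agree on AcctNo, CName; apply AcctNo, CName→Branch and equate their Branch entries.
Row 1 is now all distinguished symbols — the join is lossless.

Yes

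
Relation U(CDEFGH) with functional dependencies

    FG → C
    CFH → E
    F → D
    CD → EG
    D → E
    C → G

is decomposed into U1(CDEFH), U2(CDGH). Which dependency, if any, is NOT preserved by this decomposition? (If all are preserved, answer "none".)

FG → C

Check FG → C: no single fragment contains all of {CFG}, and the restricted closure of {FG} across the fragments never reaches {C}.
CFH → E is preserved.
F → D is preserved.
CD → EG is preserved.
D → E is preserved.
C → G is preserved.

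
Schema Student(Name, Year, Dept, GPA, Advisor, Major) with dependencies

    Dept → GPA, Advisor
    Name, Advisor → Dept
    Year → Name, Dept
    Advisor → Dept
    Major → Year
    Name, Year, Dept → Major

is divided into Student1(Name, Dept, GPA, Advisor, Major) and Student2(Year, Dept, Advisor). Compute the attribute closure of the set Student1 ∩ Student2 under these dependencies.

Dept, GPA, Advisor

Student1 ∩ Student2 = {Dept, Advisor}.
Dept → GPA, Advisor applies, adding GPA
Closure: {Dept, GPA, Advisor}.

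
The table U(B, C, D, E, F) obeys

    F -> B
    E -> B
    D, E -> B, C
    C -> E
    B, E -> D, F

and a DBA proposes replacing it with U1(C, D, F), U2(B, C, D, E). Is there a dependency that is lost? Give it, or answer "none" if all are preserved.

Check F → B: no single fragment contains all of {B, F}, and the restricted closure of {F} across the fragments never reaches {B}.
E → B is preserved.
D, E → B, C is preserved.
C → E is preserved.
B, E → D, F is preserved.

F -> B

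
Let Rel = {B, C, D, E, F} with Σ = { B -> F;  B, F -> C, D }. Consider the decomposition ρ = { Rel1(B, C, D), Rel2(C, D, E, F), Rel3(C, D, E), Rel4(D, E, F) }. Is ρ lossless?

Chase test. Columns are B, C, D, E, F; row i has aⱼ where attribute j ∈ Reli, else bᵢⱼ.
Initial tableau (one row per fragment):
  row 1: a1 a2 a3 b14 b15
  row 2: b21 a2 a3 a4 a5
  row 3: b31 a2 a3 a4 b35
  row 4: b41 b42 a3 a4 a5
No row becomes fully distinguished — the join is lossy.

No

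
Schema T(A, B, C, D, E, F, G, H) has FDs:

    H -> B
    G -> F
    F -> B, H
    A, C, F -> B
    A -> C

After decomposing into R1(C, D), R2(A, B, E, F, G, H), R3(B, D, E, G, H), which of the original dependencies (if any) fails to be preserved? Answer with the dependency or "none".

A -> C

Check A → C: no single fragment contains all of {A, C}, and the restricted closure of {A} across the fragments never reaches {C}.
H → B is preserved.
G → F is preserved.
F → B, H is preserved.
A, C, F → B is preserved.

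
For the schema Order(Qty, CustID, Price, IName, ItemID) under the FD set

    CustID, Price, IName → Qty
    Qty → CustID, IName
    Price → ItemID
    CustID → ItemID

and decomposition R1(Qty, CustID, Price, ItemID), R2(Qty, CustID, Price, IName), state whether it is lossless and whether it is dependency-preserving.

lossless and dependency-preserving

Lossless test: (Qty, CustID, Price)⁺ = {Qty, CustID, Price, IName, ItemID}, which contains all of one fragment — lossless.
Dependency preservation: every FD's attributes lie within a single fragment, so each can be enforced locally — preserved.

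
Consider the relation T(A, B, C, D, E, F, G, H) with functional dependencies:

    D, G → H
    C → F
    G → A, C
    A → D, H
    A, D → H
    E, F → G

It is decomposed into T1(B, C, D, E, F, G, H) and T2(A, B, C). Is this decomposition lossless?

Common attributes: T1 ∩ T2 = {B, C}.
Closure of {B, C}: C → F applies, adding F. So (B, C)⁺ = {B, C, F}.
The closure contains neither all of T1 = {B, C, D, E, F, G, H} nor all of T2 = {A, B, C}, so the common attributes are not a superkey of either fragment. The join is lossy.

No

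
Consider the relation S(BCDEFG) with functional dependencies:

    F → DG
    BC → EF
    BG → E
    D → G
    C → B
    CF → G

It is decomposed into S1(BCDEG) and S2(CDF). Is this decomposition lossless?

Common attributes: S1 ∩ S2 = {CD}.
Closure of {CD}: D → G applies, adding G; C → B applies, adding B; BC → EF applies, adding EF. So (CD)⁺ = {BCDEFG}.
This closure contains every attribute of S1, so S1 ∩ S2 → S1. The join is lossless.

Yes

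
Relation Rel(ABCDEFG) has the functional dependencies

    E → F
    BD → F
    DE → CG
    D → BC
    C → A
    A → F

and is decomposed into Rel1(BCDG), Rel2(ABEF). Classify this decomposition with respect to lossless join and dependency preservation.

Lossless test: (B)⁺ = {B}, which is a superkey of neither fragment — lossy.
Dependency preservation: the restricted closure of {BD} across the fragments never reaches {F}, so BD → F cannot be enforced without a join — not preserved.

lossy and not dependency-preserving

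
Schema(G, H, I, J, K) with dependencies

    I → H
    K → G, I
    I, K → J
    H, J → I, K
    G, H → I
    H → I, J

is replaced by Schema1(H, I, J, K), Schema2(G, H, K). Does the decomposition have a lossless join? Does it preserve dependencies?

lossless and dependency-preserving

Lossless test: (H, K)⁺ = {G, H, I, J, K}, which contains all of one fragment — lossless.
Dependency preservation: K → G, I; G, H → I are not contained in any single fragment, but the restricted closure of each left-hand side across the fragments still reaches the right-hand side; the remaining FDs each lie inside some fragment. All dependencies are preserved.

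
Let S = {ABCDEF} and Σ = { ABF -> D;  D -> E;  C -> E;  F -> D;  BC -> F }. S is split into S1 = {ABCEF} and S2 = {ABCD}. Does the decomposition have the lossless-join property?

Yes

Common attributes: S1 ∩ S2 = {ABC}.
Closure of {ABC}: C → E applies, adding E; BC → F applies, adding F; ABF → D applies, adding D. So (ABC)⁺ = {ABCDEF}.
This closure contains every attribute of S1, so S1 ∩ S2 → S1. The join is lossless.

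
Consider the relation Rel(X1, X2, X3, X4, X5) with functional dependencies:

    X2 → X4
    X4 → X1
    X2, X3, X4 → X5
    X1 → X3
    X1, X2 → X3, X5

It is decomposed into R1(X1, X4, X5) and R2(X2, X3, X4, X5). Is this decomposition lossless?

Yes

Common attributes: R1 ∩ R2 = {X4, X5}.
Closure of {X4, X5}: X4 → X1 applies, adding X1; X1 → X3 applies, adding X3. So (X4, X5)⁺ = {X1, X3, X4, X5}.
This closure contains every attribute of R1, so R1 ∩ R2 → R1. The join is lossless.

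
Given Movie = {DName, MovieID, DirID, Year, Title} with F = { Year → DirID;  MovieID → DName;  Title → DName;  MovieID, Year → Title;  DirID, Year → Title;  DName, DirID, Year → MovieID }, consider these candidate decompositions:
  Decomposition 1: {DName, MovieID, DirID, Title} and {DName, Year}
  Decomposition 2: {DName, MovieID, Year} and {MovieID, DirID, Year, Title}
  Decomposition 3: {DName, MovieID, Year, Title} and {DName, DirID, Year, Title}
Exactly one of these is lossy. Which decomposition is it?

Decomposition 1: common = {DName}, closure = {DName} → lossy.
Decomposition 2: common = {MovieID, Year}, closure = {DName, MovieID, DirID, Year, Title} → lossless.
Decomposition 3: common = {DName, Year, Title}, closure = {DName, MovieID, DirID, Year, Title} → lossless.

Decomposition 1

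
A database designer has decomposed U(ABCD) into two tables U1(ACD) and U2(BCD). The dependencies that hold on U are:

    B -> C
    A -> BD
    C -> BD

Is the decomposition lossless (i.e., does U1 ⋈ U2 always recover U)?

Common attributes: U1 ∩ U2 = {CD}.
Closure of {CD}: C → BD applies, adding B. So (CD)⁺ = {BCD}.
This closure contains every attribute of U2, so U1 ∩ U2 → U2. The join is lossless.

Yes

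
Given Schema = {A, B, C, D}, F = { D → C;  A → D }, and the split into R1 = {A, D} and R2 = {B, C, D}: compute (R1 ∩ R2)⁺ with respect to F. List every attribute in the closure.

R1 ∩ R2 = {D}.
D → C applies, adding C
Closure: {C, D}.

C, D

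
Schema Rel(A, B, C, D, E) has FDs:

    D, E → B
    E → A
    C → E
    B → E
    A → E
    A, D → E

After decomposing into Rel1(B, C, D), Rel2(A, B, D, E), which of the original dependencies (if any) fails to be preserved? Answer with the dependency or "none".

Check C → E: no single fragment contains all of {C, E}, and the restricted closure of {C} across the fragments never reaches {E}.
D, E → B is preserved.
E → A is preserved.
B → E is preserved.
A → E is preserved.
A, D → E is preserved.

C → E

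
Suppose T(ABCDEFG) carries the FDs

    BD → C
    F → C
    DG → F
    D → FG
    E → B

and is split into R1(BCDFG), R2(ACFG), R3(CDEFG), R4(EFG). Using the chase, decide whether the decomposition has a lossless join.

Chase test. Columns are ABCDEFG; row i has aⱼ where attribute j ∈ Ri, else bᵢⱼ.
Initial tableau (one row per fragment):
  row 1: b11 a2 a3 a4 b15 a6 a7
  row 2: a1 b22 a3 b24 b25 a6 a7
  row 3: b31 b32 a3 a4 a5 a6 a7
  row 4: b41 b42 b43 b44 a5 a6 a7
Rows 1 and 4 agree on F; apply F→C and equate their C entries.
Rows 3 and 4 agree on E; apply E→B and equate their B entries.
No row becomes fully distinguished — the join is lossy.

No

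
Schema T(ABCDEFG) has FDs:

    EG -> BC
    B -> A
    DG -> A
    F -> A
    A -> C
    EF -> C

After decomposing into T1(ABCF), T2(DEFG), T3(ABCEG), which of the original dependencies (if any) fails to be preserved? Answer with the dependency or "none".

DG -> A

Check DG → A: no single fragment contains all of {ADG}, and the restricted closure of {DG} across the fragments never reaches {A}.
EG → BC is preserved.
B → A is preserved.
F → A is preserved.
A → C is preserved.
EF → C is preserved.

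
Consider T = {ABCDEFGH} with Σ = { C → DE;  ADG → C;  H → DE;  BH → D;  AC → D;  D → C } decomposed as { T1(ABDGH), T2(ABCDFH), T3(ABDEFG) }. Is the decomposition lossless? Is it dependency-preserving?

Lossless test (chase): Rows 1 and 3 agree on ADG; apply ADG→C and equate their C entries. Rows 1 and 2 agree on H; apply H→DE and equate their DE entries. Rows 1 and 2 agree on D; apply D→C and equate their C entries. Rows 1 and 3 agree on C; apply C→DE and equate their DE entries. No row becomes fully distinguished — the join is lossy.
Dependency preservation: C → DE; ADG → C; H → DE are not contained in any single fragment, but the restricted closure of each left-hand side across the fragments still reaches the right-hand side; the remaining FDs each lie inside some fragment. All dependencies are preserved.

lossy but dependency-preserving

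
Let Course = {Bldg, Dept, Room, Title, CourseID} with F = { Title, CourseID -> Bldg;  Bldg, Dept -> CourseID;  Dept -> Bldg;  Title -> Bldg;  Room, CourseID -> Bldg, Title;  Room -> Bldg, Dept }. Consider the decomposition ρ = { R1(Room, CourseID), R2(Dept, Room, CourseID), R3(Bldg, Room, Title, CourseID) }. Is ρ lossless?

Yes

Chase test. Columns are Bldg, Dept, Room, Title, CourseID; row i has aⱼ where attribute j ∈ Ri, else bᵢⱼ.
Initial tableau (one row per fragment):
  row 1: b11 b12 a3 b14 a5
  row 2: b21 a2 a3 b24 a5
  row 3: a1 b32 a3 a4 a5
Rows 1 and 2 agree on Room, CourseID; apply Room, CourseID→Bldg, Title and equate their Bldg, Title entries.
Rows 1 and 3 agree on Room, CourseID; apply Room, CourseID→Bldg, Title and equate their Bldg, Title entries.
Rows 1 and 2 agree on Room; apply Room→Bldg, Dept and equate their Bldg, Dept entries.
Rows 1 and 3 agree on Room; apply Room→Bldg, Dept and equate their Bldg, Dept entries.
Row 1 is now all distinguished symbols — the join is lossless.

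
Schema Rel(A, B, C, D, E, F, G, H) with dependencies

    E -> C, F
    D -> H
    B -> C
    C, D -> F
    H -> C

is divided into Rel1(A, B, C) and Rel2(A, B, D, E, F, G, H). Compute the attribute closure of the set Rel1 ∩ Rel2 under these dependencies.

A, B, C

Rel1 ∩ Rel2 = {A, B}.
B → C applies, adding C
Closure: {A, B, C}.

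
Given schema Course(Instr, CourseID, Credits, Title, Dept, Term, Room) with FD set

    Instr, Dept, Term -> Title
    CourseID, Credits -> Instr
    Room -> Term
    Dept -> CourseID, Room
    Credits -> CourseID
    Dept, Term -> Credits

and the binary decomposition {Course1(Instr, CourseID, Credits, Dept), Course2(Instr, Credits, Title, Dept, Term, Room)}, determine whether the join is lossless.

Yes

Common attributes: Course1 ∩ Course2 = {Instr, Credits, Dept}.
Closure of {Instr, Credits, Dept}: Dept → CourseID, Room applies, adding CourseID, Room; Room → Term applies, adding Term; Instr, Dept, Term → Title applies, adding Title. So (Instr, Credits, Dept)⁺ = {Instr, CourseID, Credits, Title, Dept, Term, Room}.
This closure contains every attribute of Course1, so Course1 ∩ Course2 → Course1. The join is lossless.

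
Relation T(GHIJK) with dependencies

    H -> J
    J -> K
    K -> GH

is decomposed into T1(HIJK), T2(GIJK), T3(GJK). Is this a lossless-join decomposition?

Yes

Chase test. Columns are GHIJK; row i has aⱼ where attribute j ∈ Ti, else bᵢⱼ.
Initial tableau (one row per fragment):
  row 1: b11 a2 a3 a4 a5
  row 2: a1 b22 a3 a4 a5
  row 3: a1 b32 b33 a4 a5
Rows 1 and 2 agree on K; apply K→GH and equate their GH entries.
Rows 1 and 3 agree on K; apply K→GH and equate their GH entries.
Row 1 is now all distinguished symbols — the join is lossless.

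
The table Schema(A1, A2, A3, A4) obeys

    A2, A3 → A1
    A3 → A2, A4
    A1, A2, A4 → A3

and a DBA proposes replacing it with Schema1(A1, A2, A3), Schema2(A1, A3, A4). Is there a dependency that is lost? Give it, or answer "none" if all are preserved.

A1, A2, A4 → A3

Check A1, A2, A4 → A3: no single fragment contains all of {A1, A2, A3, A4}, and the restricted closure of {A1, A2, A4} across the fragments never reaches {A3}.
A2, A3 → A1 is preserved.
A3 → A2, A4 is preserved.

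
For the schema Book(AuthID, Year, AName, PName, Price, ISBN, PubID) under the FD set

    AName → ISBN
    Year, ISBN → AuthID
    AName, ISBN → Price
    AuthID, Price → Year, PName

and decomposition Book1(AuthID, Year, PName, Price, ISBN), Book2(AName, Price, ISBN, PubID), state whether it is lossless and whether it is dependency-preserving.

lossy but dependency-preserving

Lossless test: (Price, ISBN)⁺ = {Price, ISBN}, which is a superkey of neither fragment — lossy.
Dependency preservation: every FD's attributes lie within a single fragment, so each can be enforced locally — preserved.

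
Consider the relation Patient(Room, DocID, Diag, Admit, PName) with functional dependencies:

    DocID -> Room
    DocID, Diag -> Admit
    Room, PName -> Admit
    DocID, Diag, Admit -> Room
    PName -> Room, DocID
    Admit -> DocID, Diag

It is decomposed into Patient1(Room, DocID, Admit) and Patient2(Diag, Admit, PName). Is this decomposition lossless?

Yes

Common attributes: Patient1 ∩ Patient2 = {Admit}.
Closure of {Admit}: Admit → DocID, Diag applies, adding DocID, Diag; DocID → Room applies, adding Room. So (Admit)⁺ = {Room, DocID, Diag, Admit}.
This closure contains every attribute of Patient1, so Patient1 ∩ Patient2 → Patient1. The join is lossless.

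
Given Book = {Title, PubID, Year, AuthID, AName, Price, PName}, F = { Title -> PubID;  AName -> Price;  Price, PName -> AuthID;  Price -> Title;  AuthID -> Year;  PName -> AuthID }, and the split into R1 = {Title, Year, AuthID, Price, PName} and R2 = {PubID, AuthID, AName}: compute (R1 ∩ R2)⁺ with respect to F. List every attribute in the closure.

R1 ∩ R2 = {AuthID}.
AuthID → Year applies, adding Year
Closure: {Year, AuthID}.

Year, AuthID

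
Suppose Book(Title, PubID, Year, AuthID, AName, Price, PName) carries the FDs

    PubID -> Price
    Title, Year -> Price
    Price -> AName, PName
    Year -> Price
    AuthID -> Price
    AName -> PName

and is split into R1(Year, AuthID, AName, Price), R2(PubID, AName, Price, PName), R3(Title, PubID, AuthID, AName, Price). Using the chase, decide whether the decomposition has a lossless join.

No

Chase test. Columns are Title, PubID, Year, AuthID, AName, Price, PName; row i has aⱼ where attribute j ∈ Ri, else bᵢⱼ.
Initial tableau (one row per fragment):
  row 1: b11 b12 a3 a4 a5 a6 b17
  row 2: b21 a2 b23 b24 a5 a6 a7
  row 3: a1 a2 b33 a4 a5 a6 b37
Rows 1 and 2 agree on Price; apply Price→AName, PName and equate their AName, PName entries.
Rows 1 and 3 agree on Price; apply Price→AName, PName and equate their AName, PName entries.
No row becomes fully distinguished — the join is lossy.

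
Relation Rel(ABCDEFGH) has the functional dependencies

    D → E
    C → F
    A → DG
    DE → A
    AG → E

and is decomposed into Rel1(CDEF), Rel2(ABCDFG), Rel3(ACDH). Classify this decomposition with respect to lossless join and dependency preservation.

lossy but dependency-preserving

Lossless test (chase): Rows 1 and 2 agree on D; apply D→E and equate their E entries. Rows 1 and 3 agree on D; apply D→E and equate their E entries. Rows 1 and 3 agree on C; apply C→F and equate their F entries. Rows 2 and 3 agree on A; apply A→DG and equate their DG entries. Rows 1 and 2 agree on DE; apply DE→A and equate their A entries. Rows 1 and 2 agree on A; apply A→DG and equate their DG entries. No row becomes fully distinguished — the join is lossy.
Dependency preservation: DE → A; AG → E are not contained in any single fragment, but the restricted closure of each left-hand side across the fragments still reaches the right-hand side; the remaining FDs each lie inside some fragment. All dependencies are preserved.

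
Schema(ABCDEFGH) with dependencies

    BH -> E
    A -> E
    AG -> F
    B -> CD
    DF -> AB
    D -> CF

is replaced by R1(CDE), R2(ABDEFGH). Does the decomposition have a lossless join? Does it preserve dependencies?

lossless and dependency-preserving

Lossless test: (DE)⁺ = {ABCDEF}, which contains all of one fragment — lossless.
Dependency preservation: B → CD; D → CF are not contained in any single fragment, but the restricted closure of each left-hand side across the fragments still reaches the right-hand side; the remaining FDs each lie inside some fragment. All dependencies are preserved.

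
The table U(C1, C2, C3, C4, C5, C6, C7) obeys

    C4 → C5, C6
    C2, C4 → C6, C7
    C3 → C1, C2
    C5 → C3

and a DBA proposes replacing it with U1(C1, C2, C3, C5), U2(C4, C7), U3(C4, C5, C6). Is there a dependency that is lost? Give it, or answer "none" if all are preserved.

none

C4 → C5, C6 lies within U3.
C2, C4 → C6, C7: restricted closure across fragments reaches C6, C7.
C3 → C1, C2 lies within U1.
C5 → C3 lies within U1.
Every dependency is enforceable on the fragments, so the decomposition is dependency-preserving.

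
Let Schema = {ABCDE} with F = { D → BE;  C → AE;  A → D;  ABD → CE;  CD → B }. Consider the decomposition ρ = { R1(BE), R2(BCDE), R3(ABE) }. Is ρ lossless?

Chase test. Columns are ABCDE; row i has aⱼ where attribute j ∈ Ri, else bᵢⱼ.
Initial tableau (one row per fragment):
  row 1: b11 a2 b13 b14 a5
  row 2: b21 a2 a3 a4 a5
  row 3: a1 a2 b33 b34 a5
No row becomes fully distinguished — the join is lossy.

No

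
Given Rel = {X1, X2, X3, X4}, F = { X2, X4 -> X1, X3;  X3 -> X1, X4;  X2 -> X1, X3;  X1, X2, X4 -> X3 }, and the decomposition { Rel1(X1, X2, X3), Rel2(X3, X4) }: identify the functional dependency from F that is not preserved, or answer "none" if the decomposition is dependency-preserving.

X2, X4 → X1, X3: restricted closure across fragments reaches X1, X3.
X3 → X1, X4: restricted closure across fragments reaches X1, X4.
X2 → X1, X3 lies within Rel1.
X1, X2, X4 → X3: restricted closure across fragments reaches X3.
Every dependency is enforceable on the fragments, so the decomposition is dependency-preserving.

none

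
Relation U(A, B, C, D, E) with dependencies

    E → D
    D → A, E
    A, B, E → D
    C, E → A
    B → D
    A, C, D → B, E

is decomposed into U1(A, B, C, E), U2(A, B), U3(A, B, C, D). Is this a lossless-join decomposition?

Yes

Chase test. Columns are A, B, C, D, E; row i has aⱼ where attribute j ∈ Ui, else bᵢⱼ.
Initial tableau (one row per fragment):
  row 1: a1 a2 a3 b14 a5
  row 2: a1 a2 b23 b24 b25
  row 3: a1 a2 a3 a4 b35
Rows 1 and 2 agree on B; apply B→D and equate their D entries.
Rows 1 and 3 agree on B; apply B→D and equate their D entries.
Rows 1 and 3 agree on A, C, D; apply A, C, D→B, E and equate their B, E entries.
Rows 1 and 2 agree on D; apply D→A, E and equate their A, E entries.
Row 1 is now all distinguished symbols — the join is lossless.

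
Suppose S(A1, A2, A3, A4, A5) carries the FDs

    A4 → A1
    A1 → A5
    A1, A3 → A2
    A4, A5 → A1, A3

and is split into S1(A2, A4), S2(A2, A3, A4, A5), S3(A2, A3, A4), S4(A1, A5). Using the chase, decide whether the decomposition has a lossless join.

Chase test. Columns are A1, A2, A3, A4, A5; row i has aⱼ where attribute j ∈ Si, else bᵢⱼ.
Initial tableau (one row per fragment):
  row 1: b11 a2 b13 a4 b15
  row 2: b21 a2 a3 a4 a5
  row 3: b31 a2 a3 a4 b35
  row 4: a1 b42 b43 b44 a5
Rows 1 and 2 agree on A4; apply A4→A1 and equate their A1 entries.
Rows 1 and 3 agree on A4; apply A4→A1 and equate their A1 entries.
Rows 1 and 2 agree on A1; apply A1→A5 and equate their A5 entries.
Rows 1 and 3 agree on A1; apply A1→A5 and equate their A5 entries.
Rows 1 and 2 agree on A4, A5; apply A4, A5→A1, A3 and equate their A1, A3 entries.
No row becomes fully distinguished — the join is lossy.

No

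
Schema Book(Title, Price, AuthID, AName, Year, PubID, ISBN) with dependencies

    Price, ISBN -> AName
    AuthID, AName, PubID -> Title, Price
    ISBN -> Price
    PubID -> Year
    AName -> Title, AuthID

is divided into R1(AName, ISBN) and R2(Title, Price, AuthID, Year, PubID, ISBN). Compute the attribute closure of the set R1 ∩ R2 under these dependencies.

R1 ∩ R2 = {ISBN}.
ISBN → Price applies, adding Price
Price, ISBN → AName applies, adding AName
AName → Title, AuthID applies, adding Title, AuthID
Closure: {Title, Price, AuthID, AName, ISBN}.

Title, Price, AuthID, AName, ISBN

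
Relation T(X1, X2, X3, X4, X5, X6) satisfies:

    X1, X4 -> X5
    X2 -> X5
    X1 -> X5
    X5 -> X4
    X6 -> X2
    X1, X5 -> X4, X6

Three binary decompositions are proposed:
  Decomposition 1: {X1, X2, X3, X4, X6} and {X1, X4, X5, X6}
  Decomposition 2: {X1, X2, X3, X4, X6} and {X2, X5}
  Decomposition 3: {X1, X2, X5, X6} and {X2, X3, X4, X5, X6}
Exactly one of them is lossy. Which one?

Decomposition 3

Decomposition 1: common = {X1, X4, X6}, closure = {X1, X2, X4, X5, X6} → lossless.
Decomposition 2: common = {X2}, closure = {X2, X4, X5} → lossless.
Decomposition 3: common = {X2, X5, X6}, closure = {X2, X4, X5, X6} → lossy.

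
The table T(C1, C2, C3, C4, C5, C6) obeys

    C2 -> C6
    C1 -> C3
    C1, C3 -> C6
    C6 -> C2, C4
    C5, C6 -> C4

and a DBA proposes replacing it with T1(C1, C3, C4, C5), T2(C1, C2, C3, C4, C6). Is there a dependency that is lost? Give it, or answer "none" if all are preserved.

none

C2 → C6 lies within T2.
C1 → C3 lies within T1.
C1, C3 → C6 lies within T2.
C6 → C2, C4 lies within T2.
C5, C6 → C4: restricted closure across fragments reaches C4.
Every dependency is enforceable on the fragments, so the decomposition is dependency-preserving.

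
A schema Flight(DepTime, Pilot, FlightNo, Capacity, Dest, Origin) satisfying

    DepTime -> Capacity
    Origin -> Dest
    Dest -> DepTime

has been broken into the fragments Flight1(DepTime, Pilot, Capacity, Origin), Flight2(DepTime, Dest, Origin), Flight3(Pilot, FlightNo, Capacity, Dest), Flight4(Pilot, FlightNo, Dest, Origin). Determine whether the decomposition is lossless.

Yes

Chase test. Columns are DepTime, Pilot, FlightNo, Capacity, Dest, Origin; row i has aⱼ where attribute j ∈ Flighti, else bᵢⱼ.
Initial tableau (one row per fragment):
  row 1: a1 a2 b13 a4 b15 a6
  row 2: a1 b22 b23 b24 a5 a6
  row 3: b31 a2 a3 a4 a5 b36
  row 4: b41 a2 a3 b44 a5 a6
Rows 1 and 2 agree on DepTime; apply DepTime→Capacity and equate their Capacity entries.
Rows 1 and 2 agree on Origin; apply Origin→Dest and equate their Dest entries.
Rows 1 and 3 agree on Dest; apply Dest→DepTime and equate their DepTime entries.
Rows 1 and 4 agree on Dest; apply Dest→DepTime and equate their DepTime entries.
Rows 1 and 4 agree on DepTime; apply DepTime→Capacity and equate their Capacity entries.
Row 4 is now all distinguished symbols — the join is lossless.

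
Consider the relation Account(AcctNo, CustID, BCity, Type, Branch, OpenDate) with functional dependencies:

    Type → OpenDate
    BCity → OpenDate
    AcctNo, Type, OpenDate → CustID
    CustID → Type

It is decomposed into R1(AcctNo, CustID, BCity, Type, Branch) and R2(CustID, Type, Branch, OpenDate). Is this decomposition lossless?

Common attributes: R1 ∩ R2 = {CustID, Type, Branch}.
Closure of {CustID, Type, Branch}: Type → OpenDate applies, adding OpenDate. So (CustID, Type, Branch)⁺ = {CustID, Type, Branch, OpenDate}.
This closure contains every attribute of R2, so R1 ∩ R2 → R2. The join is lossless.

Yes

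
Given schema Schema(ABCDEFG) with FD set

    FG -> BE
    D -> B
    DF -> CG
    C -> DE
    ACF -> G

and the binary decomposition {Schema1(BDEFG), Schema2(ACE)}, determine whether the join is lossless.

No

Common attributes: Schema1 ∩ Schema2 = {E}.
No dependency enlarges {E}, so (E)⁺ = {E}.
The closure contains neither all of Schema1 = {BDEFG} nor all of Schema2 = {ACE}, so the common attributes are not a superkey of either fragment. The join is lossy.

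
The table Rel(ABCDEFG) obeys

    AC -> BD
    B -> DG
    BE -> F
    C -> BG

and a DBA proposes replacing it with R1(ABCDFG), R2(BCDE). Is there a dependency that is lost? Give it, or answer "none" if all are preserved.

BE -> F

Check BE → F: no single fragment contains all of {BEF}, and the restricted closure of {BE} across the fragments never reaches {F}.
AC → BD is preserved.
B → DG is preserved.
C → BG is preserved.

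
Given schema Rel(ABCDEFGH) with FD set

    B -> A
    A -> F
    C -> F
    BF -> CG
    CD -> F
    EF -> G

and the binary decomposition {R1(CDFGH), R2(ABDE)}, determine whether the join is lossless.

Common attributes: R1 ∩ R2 = {D}.
No dependency enlarges {D}, so (D)⁺ = {D}.
The closure contains neither all of R1 = {CDFGH} nor all of R2 = {ABDE}, so the common attributes are not a superkey of either fragment. The join is lossy.

No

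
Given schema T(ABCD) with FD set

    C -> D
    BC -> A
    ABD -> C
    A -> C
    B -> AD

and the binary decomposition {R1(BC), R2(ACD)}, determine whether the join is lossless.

No

Common attributes: R1 ∩ R2 = {C}.
Closure of {C}: C → D applies, adding D. So (C)⁺ = {CD}.
The closure contains neither all of R1 = {BC} nor all of R2 = {ACD}, so the common attributes are not a superkey of either fragment. The join is lossy.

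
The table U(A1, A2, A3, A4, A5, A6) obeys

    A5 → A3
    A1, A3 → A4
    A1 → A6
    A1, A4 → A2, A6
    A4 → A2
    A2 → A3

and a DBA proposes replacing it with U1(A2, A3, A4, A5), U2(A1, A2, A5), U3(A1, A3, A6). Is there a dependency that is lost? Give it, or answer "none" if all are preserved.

A1, A3 → A4

Check A1, A3 → A4: no single fragment contains all of {A1, A3, A4}, and the restricted closure of {A1, A3} across the fragments never reaches {A4}.
A5 → A3 is preserved.
A1 → A6 is preserved.
A1, A4 → A2, A6 is preserved.
A4 → A2 is preserved.
A2 → A3 is preserved.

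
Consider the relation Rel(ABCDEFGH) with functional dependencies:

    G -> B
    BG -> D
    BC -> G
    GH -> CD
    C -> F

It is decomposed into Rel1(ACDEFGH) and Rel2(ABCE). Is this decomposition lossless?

No

Common attributes: Rel1 ∩ Rel2 = {ACE}.
Closure of {ACE}: C → F applies, adding F. So (ACE)⁺ = {ACEF}.
The closure contains neither all of Rel1 = {ACDEFGH} nor all of Rel2 = {ABCE}, so the common attributes are not a superkey of either fragment. The join is lossy.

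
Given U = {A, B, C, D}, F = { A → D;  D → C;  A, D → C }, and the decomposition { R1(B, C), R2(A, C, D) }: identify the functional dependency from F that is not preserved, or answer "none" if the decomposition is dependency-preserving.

A → D lies within R2.
D → C lies within R2.
A, D → C lies within R2.
Every dependency is enforceable on the fragments, so the decomposition is dependency-preserving.

none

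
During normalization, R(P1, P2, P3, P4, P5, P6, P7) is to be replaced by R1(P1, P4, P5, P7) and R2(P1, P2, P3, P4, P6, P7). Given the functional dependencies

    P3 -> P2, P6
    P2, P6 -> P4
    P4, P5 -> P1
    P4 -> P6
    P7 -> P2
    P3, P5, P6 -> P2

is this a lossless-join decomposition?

No

Common attributes: R1 ∩ R2 = {P1, P4, P7}.
Closure of {P1, P4, P7}: P4 → P6 applies, adding P6; P7 → P2 applies, adding P2. So (P1, P4, P7)⁺ = {P1, P2, P4, P6, P7}.
The closure contains neither all of R1 = {P1, P4, P5, P7} nor all of R2 = {P1, P2, P3, P4, P6, P7}, so the common attributes are not a superkey of either fragment. The join is lossy.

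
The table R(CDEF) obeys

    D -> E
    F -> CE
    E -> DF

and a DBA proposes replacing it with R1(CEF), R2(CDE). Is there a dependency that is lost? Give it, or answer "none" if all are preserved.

none

D → E lies within R2.
F → CE lies within R1.
E → DF: restricted closure across fragments reaches DF.
Every dependency is enforceable on the fragments, so the decomposition is dependency-preserving.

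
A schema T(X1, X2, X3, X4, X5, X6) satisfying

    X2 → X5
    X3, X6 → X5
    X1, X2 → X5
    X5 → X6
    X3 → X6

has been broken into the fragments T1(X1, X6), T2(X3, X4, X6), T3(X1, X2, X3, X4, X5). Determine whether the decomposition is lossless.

Yes

Chase test. Columns are X1, X2, X3, X4, X5, X6; row i has aⱼ where attribute j ∈ Ti, else bᵢⱼ.
Initial tableau (one row per fragment):
  row 1: a1 b12 b13 b14 b15 a6
  row 2: b21 b22 a3 a4 b25 a6
  row 3: a1 a2 a3 a4 a5 b36
Rows 2 and 3 agree on X3; apply X3→X6 and equate their X6 entries.
Rows 2 and 3 agree on X3, X6; apply X3, X6→X5 and equate their X5 entries.
Row 3 is now all distinguished symbols — the join is lossless.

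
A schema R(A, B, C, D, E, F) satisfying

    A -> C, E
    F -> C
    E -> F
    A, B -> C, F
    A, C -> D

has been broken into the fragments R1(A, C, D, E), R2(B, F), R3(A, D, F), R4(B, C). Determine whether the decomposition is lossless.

No

Chase test. Columns are A, B, C, D, E, F; row i has aⱼ where attribute j ∈ Ri, else bᵢⱼ.
Initial tableau (one row per fragment):
  row 1: a1 b12 a3 a4 a5 b16
  row 2: b21 a2 b23 b24 b25 a6
  row 3: a1 b32 b33 a4 b35 a6
  row 4: b41 a2 a3 b44 b45 b46
Rows 1 and 3 agree on A; apply A→C, E and equate their C, E entries.
Rows 2 and 3 agree on F; apply F→C and equate their C entries.
Rows 1 and 3 agree on E; apply E→F and equate their F entries.
No row becomes fully distinguished — the join is lossy.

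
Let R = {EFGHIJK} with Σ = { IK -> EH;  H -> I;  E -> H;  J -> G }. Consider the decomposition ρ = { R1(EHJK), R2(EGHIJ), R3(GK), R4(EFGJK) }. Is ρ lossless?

Chase test. Columns are EFGHIJK; row i has aⱼ where attribute j ∈ Ri, else bᵢⱼ.
Initial tableau (one row per fragment):
  row 1: a1 b12 b13 a4 b15 a6 a7
  row 2: a1 b22 a3 a4 a5 a6 b27
  row 3: b31 b32 a3 b34 b35 b36 a7
  row 4: a1 a2 a3 b44 b45 a6 a7
Rows 1 and 2 agree on H; apply H→I and equate their I entries.
Rows 1 and 4 agree on E; apply E→H and equate their H entries.
Rows 1 and 2 agree on J; apply J→G and equate their G entries.
Rows 1 and 4 agree on H; apply H→I and equate their I entries.
Row 4 is now all distinguished symbols — the join is lossless.

Yes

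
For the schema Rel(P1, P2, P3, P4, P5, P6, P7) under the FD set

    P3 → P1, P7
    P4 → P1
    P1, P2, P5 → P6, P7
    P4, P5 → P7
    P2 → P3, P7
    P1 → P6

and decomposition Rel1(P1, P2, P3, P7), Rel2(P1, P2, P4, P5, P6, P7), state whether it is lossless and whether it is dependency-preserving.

Lossless test: (P1, P2, P7)⁺ = {P1, P2, P3, P6, P7}, which contains all of one fragment — lossless.
Dependency preservation: every FD's attributes lie within a single fragment, so each can be enforced locally — preserved.

lossless and dependency-preserving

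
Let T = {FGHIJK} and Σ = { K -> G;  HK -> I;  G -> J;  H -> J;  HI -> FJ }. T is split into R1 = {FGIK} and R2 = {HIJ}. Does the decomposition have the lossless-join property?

No

Common attributes: R1 ∩ R2 = {I}.
No dependency enlarges {I}, so (I)⁺ = {I}.
The closure contains neither all of R1 = {FGIK} nor all of R2 = {HIJ}, so the common attributes are not a superkey of either fragment. The join is lossy.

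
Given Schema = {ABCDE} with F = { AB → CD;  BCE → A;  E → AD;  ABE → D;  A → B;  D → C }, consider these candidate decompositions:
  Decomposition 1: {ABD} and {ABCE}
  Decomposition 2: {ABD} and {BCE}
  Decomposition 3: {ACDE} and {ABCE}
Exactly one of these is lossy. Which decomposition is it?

Decomposition 2

Decomposition 1: common = {AB}, closure = {ABCD} → lossless.
Decomposition 2: common = {B}, closure = {B} → lossy.
Decomposition 3: common = {ACE}, closure = {ABCDE} → lossless.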